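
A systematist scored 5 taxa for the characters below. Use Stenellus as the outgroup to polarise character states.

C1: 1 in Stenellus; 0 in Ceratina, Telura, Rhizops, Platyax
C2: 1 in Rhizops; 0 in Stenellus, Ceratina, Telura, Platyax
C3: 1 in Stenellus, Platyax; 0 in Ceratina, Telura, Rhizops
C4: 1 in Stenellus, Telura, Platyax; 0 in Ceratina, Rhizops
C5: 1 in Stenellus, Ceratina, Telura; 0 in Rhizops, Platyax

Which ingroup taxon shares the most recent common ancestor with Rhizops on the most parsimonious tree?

Character polarity is set by the outgroup: the derived state is whichever differs from the outgroup's state, so for C1, C3, C4, C5 the derived state is '0', and for the remaining characters it is '1'.
C1 (derived state '0') is shared by all ingroup taxa — unites the whole ingroup.
C2: derived state '1' in Rhizops only — an autapomorphy, so it tells us nothing about relationships among taxa.
Only Ceratina, Rhizops, and Telura show the derived state '0' for C3, supporting them as a clade.
Only Ceratina and Rhizops show the derived state '0' for C4, supporting them as a clade.
C5 (state '0') occurs in Platyax and Rhizops but conflicts with the nesting implied by the other characters — most parsimoniously interpreted as homoplasy.
Most parsimonious ingroup topology: (((Ceratina,Rhizops),Telura),Platyax).
Rhizops and Ceratina form a cherry on this tree, so they are sister taxa.

Ceratina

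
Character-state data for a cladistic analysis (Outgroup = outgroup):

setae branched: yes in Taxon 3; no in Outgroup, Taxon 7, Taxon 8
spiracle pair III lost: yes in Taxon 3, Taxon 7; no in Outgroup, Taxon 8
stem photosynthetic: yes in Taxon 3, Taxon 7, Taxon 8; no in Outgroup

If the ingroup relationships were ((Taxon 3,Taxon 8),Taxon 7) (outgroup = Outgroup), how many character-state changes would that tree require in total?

Map each character onto ((Taxon 3,Taxon 8),Taxon 7) (rooted by Outgroup) and count the minimum state changes it requires (Fitch parsimony):
setae branched: 1; spiracle pair III lost: 2; stem photosynthetic: 1.
Total tree length = 4.

4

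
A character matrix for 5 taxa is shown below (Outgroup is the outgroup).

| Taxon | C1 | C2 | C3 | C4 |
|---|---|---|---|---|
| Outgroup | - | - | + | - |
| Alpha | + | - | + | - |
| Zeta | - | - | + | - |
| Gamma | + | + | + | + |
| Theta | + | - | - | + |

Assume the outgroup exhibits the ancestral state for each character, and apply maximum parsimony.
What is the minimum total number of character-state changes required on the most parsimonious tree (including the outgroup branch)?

4

Character polarity is set by the outgroup: the derived state is whichever differs from the outgroup's state, so for C3 the derived state is '-', and for the remaining characters it is '+'.
Only Alpha, Gamma, and Theta show the derived state '+' for C1, supporting them as a clade.
C2: derived state '+' in Gamma only — an autapomorphy, so it tells us nothing about relationships among taxa.
C3: derived state '-' in Theta only — an autapomorphy, so it tells us nothing about relationships among taxa.
C4: derived state '+' in Gamma and Theta only — synapomorphy for {Gamma, Theta}.
Most parsimonious ingroup topology: ((Alpha,(Gamma,Theta)),Zeta).
Changes per character on this tree: C1: 1; C2: 1; C3: 1; C4: 1.
Total = 4.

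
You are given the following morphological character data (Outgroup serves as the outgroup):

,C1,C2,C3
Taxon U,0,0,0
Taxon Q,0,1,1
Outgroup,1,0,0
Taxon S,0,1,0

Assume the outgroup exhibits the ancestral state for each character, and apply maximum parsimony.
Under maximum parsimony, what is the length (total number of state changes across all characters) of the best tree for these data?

3

Character polarity is set by the outgroup: the derived state is whichever differs from the outgroup's state, so for C1 the derived state is '0', and for the remaining characters it is '1'.
All ingroup taxa share the derived state '0' for C1; it defines the ingroup but does not resolve relationships within it.
C2: derived state '1' in Taxon Q and Taxon S only — synapomorphy for {Taxon Q, Taxon S}.
C3: derived state '1' in Taxon Q only — an autapomorphy, so it tells us nothing about relationships among taxa.
Most parsimonious ingroup topology: (Taxon U,(Taxon S,Taxon Q)).
Changes per character on this tree: C1: 1; C2: 1; C3: 1.
Total = 3.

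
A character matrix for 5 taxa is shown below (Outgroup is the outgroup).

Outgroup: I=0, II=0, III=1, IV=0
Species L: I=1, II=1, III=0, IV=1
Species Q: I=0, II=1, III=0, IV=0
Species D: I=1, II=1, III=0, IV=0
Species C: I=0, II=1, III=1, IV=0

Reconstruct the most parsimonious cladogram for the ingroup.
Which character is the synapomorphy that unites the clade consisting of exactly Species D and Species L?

I

Character polarity is set by the outgroup: the derived state is whichever differs from the outgroup's state, so for III the derived state is '0', and for the remaining characters it is '1'.
Only Species D and Species L show the derived state '1' for I, supporting them as a clade.
All ingroup taxa share the derived state '1' for II; it defines the ingroup but does not resolve relationships within it.
Only Species D, Species L, and Species Q show the derived state '0' for III, supporting them as a clade.
IV: derived state '1' in Species L only — an autapomorphy, so it tells us nothing about relationships among taxa.
Most parsimonious ingroup topology: (((Species L,Species D),Species Q),Species C).
The clade {Species D, Species L} is supported by I: its derived state '1' occurs in exactly those taxa and in no other taxon (including the outgroup).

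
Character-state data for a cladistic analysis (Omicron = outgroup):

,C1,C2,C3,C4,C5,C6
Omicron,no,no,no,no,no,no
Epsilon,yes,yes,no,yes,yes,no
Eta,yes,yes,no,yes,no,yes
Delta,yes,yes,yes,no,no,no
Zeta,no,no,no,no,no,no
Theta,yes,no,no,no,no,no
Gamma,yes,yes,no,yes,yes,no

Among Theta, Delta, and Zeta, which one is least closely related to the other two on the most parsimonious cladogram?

The outgroup has state 'no' for every character, so 'yes' is the derived state throughout.
C1 (derived state 'yes') is shared by Delta, Epsilon, Eta, Gamma, and Theta — a synapomorphy uniting that clade.
C2: derived state 'yes' in Delta, Epsilon, Eta, and Gamma only — synapomorphy for {Delta, Epsilon, Eta, Gamma}.
C3: derived state 'yes' in Delta only — an autapomorphy, so it tells us nothing about relationships among taxa.
C4 (derived state 'yes') is shared by Epsilon, Eta, and Gamma — a synapomorphy uniting that clade.
Only Epsilon and Gamma show the derived state 'yes' for C5, supporting them as a clade.
C6 (derived state 'yes') is unique to Eta (autapomorphy; uninformative for grouping).
Most parsimonious ingroup topology: (((((Epsilon,Gamma),Eta),Delta),Theta),Zeta).
Theta and Delta share a more recent common ancestor with each other than either does with Zeta, so Zeta is the least closely related of the three.

Zeta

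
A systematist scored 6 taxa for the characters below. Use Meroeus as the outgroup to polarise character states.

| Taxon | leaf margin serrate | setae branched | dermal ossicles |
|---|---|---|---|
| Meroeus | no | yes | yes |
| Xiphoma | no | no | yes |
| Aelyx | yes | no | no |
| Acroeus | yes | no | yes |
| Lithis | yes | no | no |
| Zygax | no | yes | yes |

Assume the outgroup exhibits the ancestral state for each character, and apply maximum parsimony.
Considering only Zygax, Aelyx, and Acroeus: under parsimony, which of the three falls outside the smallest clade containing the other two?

Character polarity is set by the outgroup: the derived state is whichever differs from the outgroup's state, so for setae branched, dermal ossicles the derived state is 'no', and for the remaining characters it is 'yes'.
leaf margin serrate (derived state 'yes') is shared by Acroeus, Aelyx, and Lithis — a synapomorphy uniting that clade.
setae branched: derived state 'no' in Acroeus, Aelyx, Lithis, and Xiphoma only — synapomorphy for {Acroeus, Aelyx, Lithis, Xiphoma}.
dermal ossicles (derived state 'no') is shared by Aelyx and Lithis — a synapomorphy uniting that clade.
Most parsimonious ingroup topology: ((Xiphoma,((Aelyx,Lithis),Acroeus)),Zygax).
Acroeus and Aelyx share a more recent common ancestor with each other than either does with Zygax, so Zygax is the least closely related of the three.

Zygax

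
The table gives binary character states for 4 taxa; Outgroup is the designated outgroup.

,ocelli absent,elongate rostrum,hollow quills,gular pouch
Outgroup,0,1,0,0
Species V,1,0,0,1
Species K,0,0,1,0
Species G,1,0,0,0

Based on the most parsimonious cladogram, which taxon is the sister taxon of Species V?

Species G

Character polarity is set by the outgroup: the derived state is whichever differs from the outgroup's state, so for elongate rostrum the derived state is '0', and for the remaining characters it is '1'.
ocelli absent (derived state '1') is shared by Species G and Species V — a synapomorphy uniting that clade.
elongate rostrum (derived state '0') is shared by all ingroup taxa — unites the whole ingroup.
hollow quills: derived state '1' in Species K only — an autapomorphy, so it tells us nothing about relationships among taxa.
gular pouch (derived state '1') is unique to Species V (autapomorphy; uninformative for grouping).
Most parsimonious ingroup topology: ((Species V,Species G),Species K).
Species V and Species G form a cherry on this tree, so they are sister taxa.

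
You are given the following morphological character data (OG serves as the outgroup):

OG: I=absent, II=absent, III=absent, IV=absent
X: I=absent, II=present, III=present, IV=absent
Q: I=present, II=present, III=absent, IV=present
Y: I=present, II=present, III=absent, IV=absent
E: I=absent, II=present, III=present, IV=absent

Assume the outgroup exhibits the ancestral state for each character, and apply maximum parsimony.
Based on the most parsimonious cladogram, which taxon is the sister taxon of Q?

Y

The outgroup has state 'absent' for every character, so 'present' is the derived state throughout.
I (derived state 'present') is shared by Q and Y — a synapomorphy uniting that clade.
All ingroup taxa share the derived state 'present' for II; it defines the ingroup but does not resolve relationships within it.
III (derived state 'present') is shared by E and X — a synapomorphy uniting that clade.
IV (derived state 'present') is unique to Q (autapomorphy; uninformative for grouping).
Most parsimonious ingroup topology: ((X,E),(Q,Y)).
Q and Y form a cherry on this tree, so they are sister taxa.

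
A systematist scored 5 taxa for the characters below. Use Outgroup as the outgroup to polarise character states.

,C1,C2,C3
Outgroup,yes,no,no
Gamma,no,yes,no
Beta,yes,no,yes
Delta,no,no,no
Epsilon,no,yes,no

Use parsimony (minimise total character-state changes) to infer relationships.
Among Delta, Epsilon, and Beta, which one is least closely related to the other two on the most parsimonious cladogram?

Character polarity is set by the outgroup: the derived state is whichever differs from the outgroup's state, so for C1 the derived state is 'no', and for the remaining characters it is 'yes'.
C1 (derived state 'no') is shared by Delta, Epsilon, and Gamma — a synapomorphy uniting that clade.
C2: derived state 'yes' in Epsilon and Gamma only — synapomorphy for {Epsilon, Gamma}.
C3 (derived state 'yes') is unique to Beta (autapomorphy; uninformative for grouping).
Most parsimonious ingroup topology: ((Delta,(Gamma,Epsilon)),Beta).
Delta and Epsilon share a more recent common ancestor with each other than either does with Beta, so Beta is the least closely related of the three.

Beta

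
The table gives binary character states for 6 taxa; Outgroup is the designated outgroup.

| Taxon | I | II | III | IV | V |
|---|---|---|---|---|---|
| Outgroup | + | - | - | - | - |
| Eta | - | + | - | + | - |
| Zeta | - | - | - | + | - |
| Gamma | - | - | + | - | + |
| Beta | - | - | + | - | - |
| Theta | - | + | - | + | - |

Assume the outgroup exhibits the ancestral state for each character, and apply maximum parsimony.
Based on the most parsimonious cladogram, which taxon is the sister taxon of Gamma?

Character polarity is set by the outgroup: the derived state is whichever differs from the outgroup's state, so for I the derived state is '-', and for the remaining characters it is '+'.
All ingroup taxa share the derived state '-' for I; it defines the ingroup but does not resolve relationships within it.
Only Eta and Theta show the derived state '+' for II, supporting them as a clade.
III (derived state '+') is shared by Beta and Gamma — a synapomorphy uniting that clade.
IV (derived state '+') is shared by Eta, Theta, and Zeta — a synapomorphy uniting that clade.
V (derived state '+') is unique to Gamma (autapomorphy; uninformative for grouping).
Most parsimonious ingroup topology: (((Eta,Theta),Zeta),(Gamma,Beta)).
Gamma and Beta form a cherry on this tree, so they are sister taxa.

Beta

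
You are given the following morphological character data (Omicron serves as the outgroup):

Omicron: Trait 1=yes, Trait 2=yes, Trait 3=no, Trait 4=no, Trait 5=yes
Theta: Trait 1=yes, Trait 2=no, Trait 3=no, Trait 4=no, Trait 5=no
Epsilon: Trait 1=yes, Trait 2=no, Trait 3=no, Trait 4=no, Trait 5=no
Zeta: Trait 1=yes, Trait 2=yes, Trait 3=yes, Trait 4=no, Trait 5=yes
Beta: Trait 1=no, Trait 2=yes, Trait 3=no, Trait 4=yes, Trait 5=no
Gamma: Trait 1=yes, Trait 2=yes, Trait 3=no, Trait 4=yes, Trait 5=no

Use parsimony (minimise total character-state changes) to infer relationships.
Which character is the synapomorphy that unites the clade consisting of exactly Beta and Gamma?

Character polarity is set by the outgroup: the derived state is whichever differs from the outgroup's state, so for Trait 1, Trait 2, Trait 5 the derived state is 'no', and for the remaining characters it is 'yes'.
Trait 1 (derived state 'no') is unique to Beta (autapomorphy; uninformative for grouping).
Trait 2 (derived state 'no') is shared by Epsilon and Theta — a synapomorphy uniting that clade.
Trait 3 (derived state 'yes') is unique to Zeta (autapomorphy; uninformative for grouping).
Trait 4: derived state 'yes' in Beta and Gamma only — synapomorphy for {Beta, Gamma}.
Trait 5 (derived state 'no') is shared by Beta, Epsilon, Gamma, and Theta — a synapomorphy uniting that clade.
Most parsimonious ingroup topology: (((Theta,Epsilon),(Beta,Gamma)),Zeta).
The clade {Beta, Gamma} is supported by Trait 4: its derived state 'yes' occurs in exactly those taxa and in no other taxon (including the outgroup).

Trait 4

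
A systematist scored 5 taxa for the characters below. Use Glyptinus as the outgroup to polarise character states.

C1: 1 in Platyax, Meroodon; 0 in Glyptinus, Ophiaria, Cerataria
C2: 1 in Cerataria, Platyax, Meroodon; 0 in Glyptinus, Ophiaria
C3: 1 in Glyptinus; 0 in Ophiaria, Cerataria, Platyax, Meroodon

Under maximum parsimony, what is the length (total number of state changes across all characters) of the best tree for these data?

3

Character polarity is set by the outgroup: the derived state is whichever differs from the outgroup's state, so for C3 the derived state is '0', and for the remaining characters it is '1'.
Only Meroodon and Platyax show the derived state '1' for C1, supporting them as a clade.
C2: derived state '1' in Cerataria, Meroodon, and Platyax only — synapomorphy for {Cerataria, Meroodon, Platyax}.
All ingroup taxa share the derived state '0' for C3; it defines the ingroup but does not resolve relationships within it.
Most parsimonious ingroup topology: (Ophiaria,(Cerataria,(Platyax,Meroodon))).
Changes per character on this tree: C1: 1; C2: 1; C3: 1.
Total = 3.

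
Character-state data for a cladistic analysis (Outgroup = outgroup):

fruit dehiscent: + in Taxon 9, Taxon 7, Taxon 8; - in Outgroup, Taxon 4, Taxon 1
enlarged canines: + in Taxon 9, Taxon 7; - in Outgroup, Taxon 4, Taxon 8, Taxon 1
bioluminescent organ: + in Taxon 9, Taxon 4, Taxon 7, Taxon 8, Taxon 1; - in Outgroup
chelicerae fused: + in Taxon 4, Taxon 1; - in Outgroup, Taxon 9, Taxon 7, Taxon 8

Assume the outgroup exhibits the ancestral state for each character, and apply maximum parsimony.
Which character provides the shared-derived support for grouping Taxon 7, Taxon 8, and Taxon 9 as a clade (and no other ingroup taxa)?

The outgroup has state '-' for every character, so '+' is the derived state throughout.
fruit dehiscent: derived state '+' in Taxon 7, Taxon 8, and Taxon 9 only — synapomorphy for {Taxon 7, Taxon 8, Taxon 9}.
enlarged canines (derived state '+') is shared by Taxon 7 and Taxon 9 — a synapomorphy uniting that clade.
bioluminescent organ (derived state '+') is shared by all ingroup taxa — unites the whole ingroup.
chelicerae fused (derived state '+') is shared by Taxon 1 and Taxon 4 — a synapomorphy uniting that clade.
Most parsimonious ingroup topology: (((Taxon 9,Taxon 7),Taxon 8),(Taxon 4,Taxon 1)).
The clade {Taxon 7, Taxon 8, Taxon 9} is supported by fruit dehiscent: its derived state '+' occurs in exactly those taxa and in no other taxon (including the outgroup).

fruit dehiscent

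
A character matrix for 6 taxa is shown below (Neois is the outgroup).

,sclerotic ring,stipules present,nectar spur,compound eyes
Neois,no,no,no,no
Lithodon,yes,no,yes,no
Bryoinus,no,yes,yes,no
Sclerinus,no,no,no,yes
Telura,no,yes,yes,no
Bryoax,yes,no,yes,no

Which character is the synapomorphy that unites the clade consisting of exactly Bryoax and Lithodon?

The outgroup has state 'no' for every character, so 'yes' is the derived state throughout.
sclerotic ring: derived state 'yes' in Bryoax and Lithodon only — synapomorphy for {Bryoax, Lithodon}.
stipules present: derived state 'yes' in Bryoinus and Telura only — synapomorphy for {Bryoinus, Telura}.
Only Bryoax, Bryoinus, Lithodon, and Telura show the derived state 'yes' for nectar spur, supporting them as a clade.
compound eyes (derived state 'yes') is unique to Sclerinus (autapomorphy; uninformative for grouping).
Most parsimonious ingroup topology: (((Lithodon,Bryoax),(Bryoinus,Telura)),Sclerinus).
The clade {Bryoax, Lithodon} is supported by sclerotic ring: its derived state 'yes' occurs in exactly those taxa and in no other taxon (including the outgroup).

sclerotic ring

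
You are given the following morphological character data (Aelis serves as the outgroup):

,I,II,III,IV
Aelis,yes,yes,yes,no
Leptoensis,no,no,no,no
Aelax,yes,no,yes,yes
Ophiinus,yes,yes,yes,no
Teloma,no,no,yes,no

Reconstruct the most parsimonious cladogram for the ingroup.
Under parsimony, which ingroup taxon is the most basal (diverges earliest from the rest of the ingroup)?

Character polarity is set by the outgroup: the derived state is whichever differs from the outgroup's state, so for I, II, III the derived state is 'no', and for the remaining characters it is 'yes'.
I: derived state 'no' in Leptoensis and Teloma only — synapomorphy for {Leptoensis, Teloma}.
II (derived state 'no') is shared by Aelax, Leptoensis, and Teloma — a synapomorphy uniting that clade.
III (derived state 'no') is unique to Leptoensis (autapomorphy; uninformative for grouping).
IV (derived state 'yes') is unique to Aelax (autapomorphy; uninformative for grouping).
Most parsimonious ingroup topology: (((Leptoensis,Teloma),Aelax),Ophiinus).
Ophiinus is sister to the clade containing all other ingroup taxa, so it is the earliest-diverging (most basal) ingroup lineage.

Ophiinus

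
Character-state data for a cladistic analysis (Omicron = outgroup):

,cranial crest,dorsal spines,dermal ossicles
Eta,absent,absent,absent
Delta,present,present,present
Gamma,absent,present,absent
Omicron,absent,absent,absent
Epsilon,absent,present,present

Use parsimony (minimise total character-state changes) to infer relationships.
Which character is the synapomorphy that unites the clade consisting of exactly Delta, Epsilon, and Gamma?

The outgroup has state 'absent' for every character, so 'present' is the derived state throughout.
cranial crest: derived state 'present' in Delta only — an autapomorphy, so it tells us nothing about relationships among taxa.
Only Delta, Epsilon, and Gamma show the derived state 'present' for dorsal spines, supporting them as a clade.
dermal ossicles: derived state 'present' in Delta and Epsilon only — synapomorphy for {Delta, Epsilon}.
Most parsimonious ingroup topology: (((Epsilon,Delta),Gamma),Eta).
The clade {Delta, Epsilon, Gamma} is supported by dorsal spines: its derived state 'present' occurs in exactly those taxa and in no other taxon (including the outgroup).

dorsal spines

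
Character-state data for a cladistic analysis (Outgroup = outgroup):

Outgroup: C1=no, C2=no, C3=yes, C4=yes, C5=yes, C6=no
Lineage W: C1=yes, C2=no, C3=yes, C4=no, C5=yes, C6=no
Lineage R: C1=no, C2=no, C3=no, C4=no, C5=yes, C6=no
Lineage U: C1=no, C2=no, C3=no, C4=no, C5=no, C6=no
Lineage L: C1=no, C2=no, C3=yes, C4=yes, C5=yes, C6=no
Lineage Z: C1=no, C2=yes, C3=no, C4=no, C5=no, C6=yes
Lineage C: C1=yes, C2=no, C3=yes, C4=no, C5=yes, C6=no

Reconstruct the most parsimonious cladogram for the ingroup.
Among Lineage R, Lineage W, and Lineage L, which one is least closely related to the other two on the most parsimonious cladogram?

Lineage L

Character polarity is set by the outgroup: the derived state is whichever differs from the outgroup's state, so for C3, C4, C5 the derived state is 'no', and for the remaining characters it is 'yes'.
C1 (derived state 'yes') is shared by Lineage C and Lineage W — a synapomorphy uniting that clade.
C2: derived state 'yes' in Lineage Z only — an autapomorphy, so it tells us nothing about relationships among taxa.
C3 (derived state 'no') is shared by Lineage R, Lineage U, and Lineage Z — a synapomorphy uniting that clade.
Only Lineage C, Lineage R, Lineage U, Lineage W, and Lineage Z show the derived state 'no' for C4, supporting them as a clade.
C5: derived state 'no' in Lineage U and Lineage Z only — synapomorphy for {Lineage U, Lineage Z}.
C6 (derived state 'yes') is unique to Lineage Z (autapomorphy; uninformative for grouping).
Most parsimonious ingroup topology: (((Lineage W,Lineage C),(Lineage R,(Lineage U,Lineage Z))),Lineage L).
Lineage R and Lineage W share a more recent common ancestor with each other than either does with Lineage L, so Lineage L is the least closely related of the three.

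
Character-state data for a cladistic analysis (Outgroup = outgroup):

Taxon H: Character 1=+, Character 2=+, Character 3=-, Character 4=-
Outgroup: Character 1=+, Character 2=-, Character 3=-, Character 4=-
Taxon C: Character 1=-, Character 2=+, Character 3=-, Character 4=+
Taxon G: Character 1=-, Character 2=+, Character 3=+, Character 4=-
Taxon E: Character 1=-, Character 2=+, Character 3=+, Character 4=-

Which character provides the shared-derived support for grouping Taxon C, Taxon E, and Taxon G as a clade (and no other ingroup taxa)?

Character polarity is set by the outgroup: the derived state is whichever differs from the outgroup's state, so for Character 1 the derived state is '-', and for the remaining characters it is '+'.
Character 1: derived state '-' in Taxon C, Taxon E, and Taxon G only — synapomorphy for {Taxon C, Taxon E, Taxon G}.
Character 2 (derived state '+') is shared by all ingroup taxa — unites the whole ingroup.
Only Taxon E and Taxon G show the derived state '+' for Character 3, supporting them as a clade.
Character 4 (derived state '+') is unique to Taxon C (autapomorphy; uninformative for grouping).
Most parsimonious ingroup topology: (((Taxon E,Taxon G),Taxon C),Taxon H).
The clade {Taxon C, Taxon E, Taxon G} is supported by Character 1: its derived state '-' occurs in exactly those taxa and in no other taxon (including the outgroup).

Character 1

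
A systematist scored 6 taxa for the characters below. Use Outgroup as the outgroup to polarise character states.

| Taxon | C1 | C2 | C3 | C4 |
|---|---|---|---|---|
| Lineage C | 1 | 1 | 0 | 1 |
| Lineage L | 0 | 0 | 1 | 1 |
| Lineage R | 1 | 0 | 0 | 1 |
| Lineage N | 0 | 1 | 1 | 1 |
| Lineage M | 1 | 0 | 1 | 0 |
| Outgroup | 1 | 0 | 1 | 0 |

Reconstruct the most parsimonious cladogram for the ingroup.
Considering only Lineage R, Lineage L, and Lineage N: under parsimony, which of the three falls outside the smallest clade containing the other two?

Lineage R

Character polarity is set by the outgroup: the derived state is whichever differs from the outgroup's state, so for C1, C3 the derived state is '0', and for the remaining characters it is '1'.
C1: derived state '0' in Lineage L and Lineage N only — synapomorphy for {Lineage L, Lineage N}.
C2 groups Lineage C and Lineage N, which is incompatible with the clades supported by the remaining characters; treating it as convergent (homoplasy) costs fewer steps than any alternative tree.
C3: derived state '0' in Lineage C and Lineage R only — synapomorphy for {Lineage C, Lineage R}.
C4 (derived state '1') is shared by Lineage C, Lineage L, Lineage N, and Lineage R — a synapomorphy uniting that clade.
Most parsimonious ingroup topology: (((Lineage N,Lineage L),(Lineage C,Lineage R)),Lineage M).
Lineage N and Lineage L share a more recent common ancestor with each other than either does with Lineage R, so Lineage R is the least closely related of the three.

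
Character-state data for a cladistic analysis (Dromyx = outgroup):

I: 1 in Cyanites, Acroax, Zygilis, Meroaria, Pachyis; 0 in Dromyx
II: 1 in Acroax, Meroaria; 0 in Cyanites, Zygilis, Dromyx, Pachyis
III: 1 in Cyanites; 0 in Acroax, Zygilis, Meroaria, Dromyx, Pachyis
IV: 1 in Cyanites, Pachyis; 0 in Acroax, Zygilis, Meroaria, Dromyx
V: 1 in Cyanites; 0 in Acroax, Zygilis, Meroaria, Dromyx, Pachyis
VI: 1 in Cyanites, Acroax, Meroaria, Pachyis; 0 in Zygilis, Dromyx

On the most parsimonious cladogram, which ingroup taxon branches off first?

The outgroup has state '0' for every character, so '1' is the derived state throughout.
I (derived state '1') is shared by all ingroup taxa — unites the whole ingroup.
II (derived state '1') is shared by Acroax and Meroaria — a synapomorphy uniting that clade.
III: derived state '1' in Cyanites only — an autapomorphy, so it tells us nothing about relationships among taxa.
IV: derived state '1' in Cyanites and Pachyis only — synapomorphy for {Cyanites, Pachyis}.
V (derived state '1') is unique to Cyanites (autapomorphy; uninformative for grouping).
VI: derived state '1' in Acroax, Cyanites, Meroaria, and Pachyis only — synapomorphy for {Acroax, Cyanites, Meroaria, Pachyis}.
Most parsimonious ingroup topology: (((Cyanites,Pachyis),(Meroaria,Acroax)),Zygilis).
Zygilis is sister to the clade containing all other ingroup taxa, so it is the earliest-diverging (most basal) ingroup lineage.

Zygilis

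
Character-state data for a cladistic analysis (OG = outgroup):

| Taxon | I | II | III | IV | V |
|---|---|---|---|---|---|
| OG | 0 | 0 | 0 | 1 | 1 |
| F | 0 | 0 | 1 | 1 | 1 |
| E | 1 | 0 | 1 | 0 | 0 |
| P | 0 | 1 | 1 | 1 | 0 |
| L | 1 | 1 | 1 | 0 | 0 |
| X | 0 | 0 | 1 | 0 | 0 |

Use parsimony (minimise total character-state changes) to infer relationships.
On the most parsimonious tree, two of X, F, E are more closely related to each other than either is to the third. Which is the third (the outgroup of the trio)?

F

Character polarity is set by the outgroup: the derived state is whichever differs from the outgroup's state, so for IV, V the derived state is '0', and for the remaining characters it is '1'.
Only E and L show the derived state '1' for I, supporting them as a clade.
II (state '1') occurs in L and P but conflicts with the nesting implied by the other characters — most parsimoniously interpreted as homoplasy.
III (derived state '1') is shared by all ingroup taxa — unites the whole ingroup.
Only E, L, and X show the derived state '0' for IV, supporting them as a clade.
V (derived state '0') is shared by E, L, P, and X — a synapomorphy uniting that clade.
Most parsimonious ingroup topology: (F,(((E,L),X),P)).
E and X share a more recent common ancestor with each other than either does with F, so F is the least closely related of the three.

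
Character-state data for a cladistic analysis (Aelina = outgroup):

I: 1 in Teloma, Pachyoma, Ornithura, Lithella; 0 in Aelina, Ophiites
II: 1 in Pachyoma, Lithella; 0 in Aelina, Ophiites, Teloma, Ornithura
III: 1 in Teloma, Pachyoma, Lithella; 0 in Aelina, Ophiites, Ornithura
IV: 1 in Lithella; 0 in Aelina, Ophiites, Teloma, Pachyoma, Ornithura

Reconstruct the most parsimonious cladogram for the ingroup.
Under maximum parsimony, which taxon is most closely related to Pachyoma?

The outgroup has state '0' for every character, so '1' is the derived state throughout.
I: derived state '1' in Lithella, Ornithura, Pachyoma, and Teloma only — synapomorphy for {Lithella, Ornithura, Pachyoma, Teloma}.
II (derived state '1') is shared by Lithella and Pachyoma — a synapomorphy uniting that clade.
III: derived state '1' in Lithella, Pachyoma, and Teloma only — synapomorphy for {Lithella, Pachyoma, Teloma}.
IV (derived state '1') is unique to Lithella (autapomorphy; uninformative for grouping).
Most parsimonious ingroup topology: (Ophiites,((Teloma,(Pachyoma,Lithella)),Ornithura)).
Pachyoma and Lithella form a cherry on this tree, so they are sister taxa.

Lithella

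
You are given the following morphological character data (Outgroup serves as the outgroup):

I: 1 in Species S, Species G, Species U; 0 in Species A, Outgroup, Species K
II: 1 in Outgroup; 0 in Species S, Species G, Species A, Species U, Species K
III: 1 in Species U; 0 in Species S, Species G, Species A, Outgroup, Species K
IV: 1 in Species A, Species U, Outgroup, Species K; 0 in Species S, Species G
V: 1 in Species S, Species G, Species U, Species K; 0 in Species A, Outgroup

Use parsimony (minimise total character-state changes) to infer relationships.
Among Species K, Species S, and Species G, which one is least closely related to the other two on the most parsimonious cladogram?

Character polarity is set by the outgroup: the derived state is whichever differs from the outgroup's state, so for II, IV the derived state is '0', and for the remaining characters it is '1'.
I: derived state '1' in Species G, Species S, and Species U only — synapomorphy for {Species G, Species S, Species U}.
All ingroup taxa share the derived state '0' for II; it defines the ingroup but does not resolve relationships within it.
III (derived state '1') is unique to Species U (autapomorphy; uninformative for grouping).
IV (derived state '0') is shared by Species G and Species S — a synapomorphy uniting that clade.
V (derived state '1') is shared by Species G, Species K, Species S, and Species U — a synapomorphy uniting that clade.
Most parsimonious ingroup topology: (Species A,(((Species S,Species G),Species U),Species K)).
Species G and Species S share a more recent common ancestor with each other than either does with Species K, so Species K is the least closely related of the three.

Species K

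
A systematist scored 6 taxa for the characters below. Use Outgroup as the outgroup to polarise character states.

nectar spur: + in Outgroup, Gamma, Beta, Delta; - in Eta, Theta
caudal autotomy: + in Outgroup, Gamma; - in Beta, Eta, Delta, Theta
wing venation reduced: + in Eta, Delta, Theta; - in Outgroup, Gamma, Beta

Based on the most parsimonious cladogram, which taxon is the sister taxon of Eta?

Theta

Character polarity is set by the outgroup: the derived state is whichever differs from the outgroup's state, so for nectar spur, caudal autotomy the derived state is '-', and for the remaining characters it is '+'.
nectar spur (derived state '-') is shared by Eta and Theta — a synapomorphy uniting that clade.
Only Beta, Delta, Eta, and Theta show the derived state '-' for caudal autotomy, supporting them as a clade.
Only Delta, Eta, and Theta show the derived state '+' for wing venation reduced, supporting them as a clade.
Most parsimonious ingroup topology: (Gamma,(Beta,((Eta,Theta),Delta))).
Eta and Theta form a cherry on this tree, so they are sister taxa.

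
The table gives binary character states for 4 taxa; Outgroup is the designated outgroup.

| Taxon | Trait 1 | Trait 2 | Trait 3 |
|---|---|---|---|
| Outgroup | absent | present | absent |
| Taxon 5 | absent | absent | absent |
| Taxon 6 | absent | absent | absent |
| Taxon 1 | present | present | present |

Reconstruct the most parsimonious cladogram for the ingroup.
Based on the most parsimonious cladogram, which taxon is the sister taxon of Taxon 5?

Character polarity is set by the outgroup: the derived state is whichever differs from the outgroup's state, so for Trait 2 the derived state is 'absent', and for the remaining characters it is 'present'.
Trait 1 (derived state 'present') is unique to Taxon 1 (autapomorphy; uninformative for grouping).
Only Taxon 5 and Taxon 6 show the derived state 'absent' for Trait 2, supporting them as a clade.
Trait 3 (derived state 'present') is unique to Taxon 1 (autapomorphy; uninformative for grouping).
Most parsimonious ingroup topology: ((Taxon 5,Taxon 6),Taxon 1).
Taxon 5 and Taxon 6 form a cherry on this tree, so they are sister taxa.

Taxon 6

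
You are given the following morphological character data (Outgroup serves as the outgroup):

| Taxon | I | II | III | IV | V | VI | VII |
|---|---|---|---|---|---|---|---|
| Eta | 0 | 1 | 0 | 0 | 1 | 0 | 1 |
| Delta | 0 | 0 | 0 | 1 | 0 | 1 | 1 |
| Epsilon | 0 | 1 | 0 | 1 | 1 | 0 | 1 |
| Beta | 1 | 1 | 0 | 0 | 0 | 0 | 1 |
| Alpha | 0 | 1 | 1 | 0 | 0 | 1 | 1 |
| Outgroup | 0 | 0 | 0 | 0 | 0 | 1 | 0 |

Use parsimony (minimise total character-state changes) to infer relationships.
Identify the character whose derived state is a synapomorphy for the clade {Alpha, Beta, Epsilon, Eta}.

Character polarity is set by the outgroup: the derived state is whichever differs from the outgroup's state, so for VI the derived state is '0', and for the remaining characters it is '1'.
I (derived state '1') is unique to Beta (autapomorphy; uninformative for grouping).
Only Alpha, Beta, Epsilon, and Eta show the derived state '1' for II, supporting them as a clade.
III (derived state '1') is unique to Alpha (autapomorphy; uninformative for grouping).
IV groups Delta and Epsilon, which is incompatible with the clades supported by the remaining characters; treating it as convergent (homoplasy) costs fewer steps than any alternative tree.
V (derived state '1') is shared by Epsilon and Eta — a synapomorphy uniting that clade.
Only Beta, Epsilon, and Eta show the derived state '0' for VI, supporting them as a clade.
VII (derived state '1') is shared by all ingroup taxa — unites the whole ingroup.
Most parsimonious ingroup topology: (((Beta,(Epsilon,Eta)),Alpha),Delta).
The clade {Alpha, Beta, Epsilon, Eta} is supported by II: its derived state '1' occurs in exactly those taxa and in no other taxon (including the outgroup).

II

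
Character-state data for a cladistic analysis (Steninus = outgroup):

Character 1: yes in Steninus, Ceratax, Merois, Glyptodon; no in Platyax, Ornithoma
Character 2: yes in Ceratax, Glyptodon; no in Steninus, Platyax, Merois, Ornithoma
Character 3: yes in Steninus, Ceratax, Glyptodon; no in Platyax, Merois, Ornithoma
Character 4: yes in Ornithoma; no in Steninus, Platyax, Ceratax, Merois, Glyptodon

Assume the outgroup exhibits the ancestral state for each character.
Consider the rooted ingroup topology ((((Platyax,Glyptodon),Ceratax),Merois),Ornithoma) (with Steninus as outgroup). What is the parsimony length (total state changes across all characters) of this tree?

Map each character onto ((((Platyax,Glyptodon),Ceratax),Merois),Ornithoma) (rooted by Steninus) and count the minimum state changes it requires (Fitch parsimony):
Character 1: 2; Character 2: 2; Character 3: 3; Character 4: 1.
Total tree length = 8.

8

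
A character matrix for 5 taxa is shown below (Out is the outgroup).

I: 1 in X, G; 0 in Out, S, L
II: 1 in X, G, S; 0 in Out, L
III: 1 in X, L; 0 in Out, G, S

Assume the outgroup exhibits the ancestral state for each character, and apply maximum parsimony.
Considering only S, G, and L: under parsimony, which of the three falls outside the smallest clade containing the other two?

The outgroup has state '0' for every character, so '1' is the derived state throughout.
I (derived state '1') is shared by G and X — a synapomorphy uniting that clade.
II (derived state '1') is shared by G, S, and X — a synapomorphy uniting that clade.
III groups L and X, which is incompatible with the clades supported by the remaining characters; treating it as convergent (homoplasy) costs fewer steps than any alternative tree.
Most parsimonious ingroup topology: (((X,G),S),L).
S and G share a more recent common ancestor with each other than either does with L, so L is the least closely related of the three.

L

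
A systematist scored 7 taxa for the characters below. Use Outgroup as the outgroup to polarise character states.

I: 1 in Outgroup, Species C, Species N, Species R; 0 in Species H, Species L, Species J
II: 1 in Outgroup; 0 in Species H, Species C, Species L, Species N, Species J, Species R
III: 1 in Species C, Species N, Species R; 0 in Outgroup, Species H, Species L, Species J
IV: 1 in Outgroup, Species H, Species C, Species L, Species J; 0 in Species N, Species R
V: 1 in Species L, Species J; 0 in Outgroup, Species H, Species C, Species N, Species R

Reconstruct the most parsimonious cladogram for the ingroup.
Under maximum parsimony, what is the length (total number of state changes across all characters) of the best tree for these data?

5

Character polarity is set by the outgroup: the derived state is whichever differs from the outgroup's state, so for I, II, IV the derived state is '0', and for the remaining characters it is '1'.
I: derived state '0' in Species H, Species J, and Species L only — synapomorphy for {Species H, Species J, Species L}.
II (derived state '0') is shared by all ingroup taxa — unites the whole ingroup.
III (derived state '1') is shared by Species C, Species N, and Species R — a synapomorphy uniting that clade.
IV (derived state '0') is shared by Species N and Species R — a synapomorphy uniting that clade.
Only Species J and Species L show the derived state '1' for V, supporting them as a clade.
Most parsimonious ingroup topology: ((Species H,(Species L,Species J)),(Species C,(Species N,Species R))).
Changes per character on this tree: I: 1; II: 1; III: 1; IV: 1; V: 1.
Total = 5.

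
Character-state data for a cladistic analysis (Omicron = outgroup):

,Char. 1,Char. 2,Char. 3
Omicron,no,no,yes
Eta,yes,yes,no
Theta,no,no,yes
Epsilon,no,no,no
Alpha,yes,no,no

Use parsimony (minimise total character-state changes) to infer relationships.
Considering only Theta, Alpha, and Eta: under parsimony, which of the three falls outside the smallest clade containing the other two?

Character polarity is set by the outgroup: the derived state is whichever differs from the outgroup's state, so for Char. 3 the derived state is 'no', and for the remaining characters it is 'yes'.
Only Alpha and Eta show the derived state 'yes' for Char. 1, supporting them as a clade.
Char. 2: derived state 'yes' in Eta only — an autapomorphy, so it tells us nothing about relationships among taxa.
Only Alpha, Epsilon, and Eta show the derived state 'no' for Char. 3, supporting them as a clade.
Most parsimonious ingroup topology: (((Eta,Alpha),Epsilon),Theta).
Eta and Alpha share a more recent common ancestor with each other than either does with Theta, so Theta is the least closely related of the three.

Theta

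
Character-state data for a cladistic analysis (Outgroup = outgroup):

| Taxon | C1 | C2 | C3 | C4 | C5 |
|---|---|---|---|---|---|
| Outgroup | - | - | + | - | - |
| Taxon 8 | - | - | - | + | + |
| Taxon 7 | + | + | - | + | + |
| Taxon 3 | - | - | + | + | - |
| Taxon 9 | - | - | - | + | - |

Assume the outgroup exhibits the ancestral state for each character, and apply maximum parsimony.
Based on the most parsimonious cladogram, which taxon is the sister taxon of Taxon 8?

Taxon 7

Character polarity is set by the outgroup: the derived state is whichever differs from the outgroup's state, so for C3 the derived state is '-', and for the remaining characters it is '+'.
C1 (derived state '+') is unique to Taxon 7 (autapomorphy; uninformative for grouping).
C2: derived state '+' in Taxon 7 only — an autapomorphy, so it tells us nothing about relationships among taxa.
C3 (derived state '-') is shared by Taxon 7, Taxon 8, and Taxon 9 — a synapomorphy uniting that clade.
C4 (derived state '+') is shared by all ingroup taxa — unites the whole ingroup.
C5 (derived state '+') is shared by Taxon 7 and Taxon 8 — a synapomorphy uniting that clade.
Most parsimonious ingroup topology: (((Taxon 8,Taxon 7),Taxon 9),Taxon 3).
Taxon 8 and Taxon 7 form a cherry on this tree, so they are sister taxa.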